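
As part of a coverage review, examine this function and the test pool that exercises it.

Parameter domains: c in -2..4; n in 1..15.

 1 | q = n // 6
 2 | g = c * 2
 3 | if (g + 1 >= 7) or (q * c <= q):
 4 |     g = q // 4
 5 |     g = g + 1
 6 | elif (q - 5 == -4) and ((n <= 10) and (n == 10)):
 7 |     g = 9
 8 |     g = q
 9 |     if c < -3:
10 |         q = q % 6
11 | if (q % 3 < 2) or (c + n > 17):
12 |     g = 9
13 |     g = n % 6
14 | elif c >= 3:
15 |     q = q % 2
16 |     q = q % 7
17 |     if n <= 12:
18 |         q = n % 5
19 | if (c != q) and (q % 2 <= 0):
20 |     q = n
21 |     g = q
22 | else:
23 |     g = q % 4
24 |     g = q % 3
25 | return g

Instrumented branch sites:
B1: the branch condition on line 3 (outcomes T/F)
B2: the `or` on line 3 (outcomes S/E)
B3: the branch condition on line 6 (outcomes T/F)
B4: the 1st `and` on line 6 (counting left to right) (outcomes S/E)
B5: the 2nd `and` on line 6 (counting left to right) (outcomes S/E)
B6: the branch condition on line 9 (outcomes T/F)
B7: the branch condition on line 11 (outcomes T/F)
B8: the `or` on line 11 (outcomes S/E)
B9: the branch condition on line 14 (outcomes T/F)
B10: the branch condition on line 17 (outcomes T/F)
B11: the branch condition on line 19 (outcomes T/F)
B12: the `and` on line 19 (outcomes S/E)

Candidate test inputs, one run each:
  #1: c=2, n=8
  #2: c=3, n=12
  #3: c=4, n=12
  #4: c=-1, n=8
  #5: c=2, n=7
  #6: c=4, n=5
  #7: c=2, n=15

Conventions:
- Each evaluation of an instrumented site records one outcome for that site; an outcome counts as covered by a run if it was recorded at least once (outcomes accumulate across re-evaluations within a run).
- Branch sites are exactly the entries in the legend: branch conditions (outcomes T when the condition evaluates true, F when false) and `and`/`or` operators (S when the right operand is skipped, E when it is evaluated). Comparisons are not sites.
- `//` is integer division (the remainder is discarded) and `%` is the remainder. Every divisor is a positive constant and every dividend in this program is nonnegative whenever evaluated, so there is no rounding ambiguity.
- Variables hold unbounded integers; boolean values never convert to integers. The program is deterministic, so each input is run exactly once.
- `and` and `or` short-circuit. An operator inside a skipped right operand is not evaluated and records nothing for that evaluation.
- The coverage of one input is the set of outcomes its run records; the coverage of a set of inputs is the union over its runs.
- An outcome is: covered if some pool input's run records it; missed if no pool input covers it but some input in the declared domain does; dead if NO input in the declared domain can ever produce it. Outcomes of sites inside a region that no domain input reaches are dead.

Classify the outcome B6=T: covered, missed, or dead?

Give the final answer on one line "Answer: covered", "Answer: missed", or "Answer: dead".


no pool input records B6=T
checking all 105 inputs in the declared domain: B6=T is never recorded -> dead
Answer: dead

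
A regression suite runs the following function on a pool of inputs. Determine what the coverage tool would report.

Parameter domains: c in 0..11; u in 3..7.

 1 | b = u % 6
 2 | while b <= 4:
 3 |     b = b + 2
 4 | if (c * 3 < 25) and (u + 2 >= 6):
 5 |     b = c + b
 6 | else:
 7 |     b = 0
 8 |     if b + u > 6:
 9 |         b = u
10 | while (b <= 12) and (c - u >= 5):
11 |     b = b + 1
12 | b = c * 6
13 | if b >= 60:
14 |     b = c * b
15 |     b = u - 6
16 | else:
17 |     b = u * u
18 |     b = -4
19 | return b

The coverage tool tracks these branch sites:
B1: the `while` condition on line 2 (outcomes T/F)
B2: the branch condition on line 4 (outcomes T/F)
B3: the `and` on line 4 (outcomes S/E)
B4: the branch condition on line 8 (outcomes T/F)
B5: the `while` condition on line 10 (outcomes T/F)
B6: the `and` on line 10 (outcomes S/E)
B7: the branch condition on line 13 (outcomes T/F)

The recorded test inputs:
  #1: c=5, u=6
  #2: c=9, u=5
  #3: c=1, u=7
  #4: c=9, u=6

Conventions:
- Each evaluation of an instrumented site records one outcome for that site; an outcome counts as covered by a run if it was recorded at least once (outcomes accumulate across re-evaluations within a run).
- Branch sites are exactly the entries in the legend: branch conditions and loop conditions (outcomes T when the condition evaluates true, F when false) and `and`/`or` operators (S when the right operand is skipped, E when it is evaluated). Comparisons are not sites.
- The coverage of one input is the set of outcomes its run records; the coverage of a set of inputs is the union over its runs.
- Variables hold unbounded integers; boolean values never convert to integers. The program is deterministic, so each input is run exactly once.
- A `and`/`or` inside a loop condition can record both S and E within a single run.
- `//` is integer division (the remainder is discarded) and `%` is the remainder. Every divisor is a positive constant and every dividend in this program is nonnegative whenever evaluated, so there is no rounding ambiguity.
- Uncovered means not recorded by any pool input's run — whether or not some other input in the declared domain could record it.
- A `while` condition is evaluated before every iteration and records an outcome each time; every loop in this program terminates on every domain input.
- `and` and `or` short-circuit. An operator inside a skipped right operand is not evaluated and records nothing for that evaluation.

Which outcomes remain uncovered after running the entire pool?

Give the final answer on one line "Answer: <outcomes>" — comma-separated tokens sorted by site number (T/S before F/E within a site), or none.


run #1 (c=5, u=6) records B1=T, B1=F, B2=T, B3=E, B5=F, B6=E, B7=F
run #2 (c=9, u=5) records B1=F, B2=F, B3=S, B4=F, B5=F, B6=E, B7=F
run #3 (c=1, u=7) records B1=T, B1=F, B2=T, B3=E, B5=F, B6=E, B7=F
run #4 (c=9, u=6) records B1=T, B1=F, B2=F, B3=S, B4=F, B5=F, B6=E, B7=F
union over the pool: B1=T, B1=F, B2=T, B2=F, B3=S, B3=E, B4=F, B5=F, B6=E, B7=F
uncovered (4 of 14): B4=T, B5=T, B6=S, B7=T
Answer: B4=T, B5=T, B6=S, B7=T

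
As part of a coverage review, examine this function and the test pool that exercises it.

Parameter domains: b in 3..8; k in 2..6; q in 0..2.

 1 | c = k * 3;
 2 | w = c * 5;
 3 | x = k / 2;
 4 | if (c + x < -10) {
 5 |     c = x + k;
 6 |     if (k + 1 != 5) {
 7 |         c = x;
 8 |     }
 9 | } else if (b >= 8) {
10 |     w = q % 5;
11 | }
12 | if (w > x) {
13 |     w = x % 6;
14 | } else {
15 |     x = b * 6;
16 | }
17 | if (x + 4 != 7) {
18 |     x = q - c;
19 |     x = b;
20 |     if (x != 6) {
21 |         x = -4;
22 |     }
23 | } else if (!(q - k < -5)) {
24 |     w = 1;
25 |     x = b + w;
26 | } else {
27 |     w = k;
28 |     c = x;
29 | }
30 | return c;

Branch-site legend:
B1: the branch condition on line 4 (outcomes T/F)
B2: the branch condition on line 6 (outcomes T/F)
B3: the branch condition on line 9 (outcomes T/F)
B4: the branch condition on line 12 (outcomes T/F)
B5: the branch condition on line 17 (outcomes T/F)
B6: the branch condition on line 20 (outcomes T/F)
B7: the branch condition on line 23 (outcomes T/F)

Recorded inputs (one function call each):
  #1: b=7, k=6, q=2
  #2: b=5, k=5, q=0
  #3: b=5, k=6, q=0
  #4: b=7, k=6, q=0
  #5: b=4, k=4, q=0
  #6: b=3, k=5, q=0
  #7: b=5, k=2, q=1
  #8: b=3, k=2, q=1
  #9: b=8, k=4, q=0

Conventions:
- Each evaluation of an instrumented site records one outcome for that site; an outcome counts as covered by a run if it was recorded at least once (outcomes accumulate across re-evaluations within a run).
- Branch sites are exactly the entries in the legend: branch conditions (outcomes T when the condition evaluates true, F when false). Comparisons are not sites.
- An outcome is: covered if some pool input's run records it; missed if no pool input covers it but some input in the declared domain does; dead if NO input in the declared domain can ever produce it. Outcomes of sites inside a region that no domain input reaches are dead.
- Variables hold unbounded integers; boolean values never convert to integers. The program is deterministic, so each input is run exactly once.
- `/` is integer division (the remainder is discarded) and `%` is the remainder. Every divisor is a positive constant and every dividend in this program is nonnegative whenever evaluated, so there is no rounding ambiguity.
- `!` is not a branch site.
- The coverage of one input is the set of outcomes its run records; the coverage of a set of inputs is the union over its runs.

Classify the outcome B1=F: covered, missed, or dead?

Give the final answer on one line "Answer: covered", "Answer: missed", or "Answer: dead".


B1=F is recorded by pool input(s) 1, 2, 3, 4, 5, 6, 7, 8, 9 -> covered
Answer: covered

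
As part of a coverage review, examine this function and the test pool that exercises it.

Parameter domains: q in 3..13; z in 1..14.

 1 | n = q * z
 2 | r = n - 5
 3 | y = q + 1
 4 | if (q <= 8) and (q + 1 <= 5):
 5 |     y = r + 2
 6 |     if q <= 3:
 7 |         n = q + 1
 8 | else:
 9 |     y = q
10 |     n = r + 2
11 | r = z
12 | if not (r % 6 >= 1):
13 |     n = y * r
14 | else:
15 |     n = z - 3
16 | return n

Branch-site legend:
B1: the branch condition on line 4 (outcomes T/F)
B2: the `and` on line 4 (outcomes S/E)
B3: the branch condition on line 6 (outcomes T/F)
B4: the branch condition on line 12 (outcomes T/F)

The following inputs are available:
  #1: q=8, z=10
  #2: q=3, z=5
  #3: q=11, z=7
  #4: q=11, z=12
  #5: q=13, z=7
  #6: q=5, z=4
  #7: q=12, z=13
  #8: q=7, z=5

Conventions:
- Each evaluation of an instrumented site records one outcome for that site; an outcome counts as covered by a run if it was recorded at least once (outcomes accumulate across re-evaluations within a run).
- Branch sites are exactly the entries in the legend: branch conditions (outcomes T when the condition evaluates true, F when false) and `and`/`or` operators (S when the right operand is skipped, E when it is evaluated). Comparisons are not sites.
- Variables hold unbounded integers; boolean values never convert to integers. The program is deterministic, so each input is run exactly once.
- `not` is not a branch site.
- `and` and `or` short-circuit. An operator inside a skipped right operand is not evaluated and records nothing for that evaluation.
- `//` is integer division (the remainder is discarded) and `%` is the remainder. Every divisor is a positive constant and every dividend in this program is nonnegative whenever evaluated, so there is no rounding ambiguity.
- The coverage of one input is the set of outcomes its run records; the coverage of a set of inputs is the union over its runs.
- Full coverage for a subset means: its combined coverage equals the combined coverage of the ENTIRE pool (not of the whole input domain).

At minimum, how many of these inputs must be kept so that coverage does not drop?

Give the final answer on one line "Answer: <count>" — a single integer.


input #1, q=8, z=10: events B2->E, B1->F, B4->F; outcomes B1=F, B2=E, B4=F
input #2, q=3, z=5: events B2->E, B1->T, B3->T, B4->F; outcomes B1=T, B2=E, B3=T, B4=F
input #3, q=11, z=7: events B2->S, B1->F, B4->F; outcomes B1=F, B2=S, B4=F
input #4, q=11, z=12: events B2->S, B1->F, B4->T; outcomes B1=F, B2=S, B4=T
input #5, q=13, z=7: events B2->S, B1->F, B4->F; outcomes B1=F, B2=S, B4=F
input #6, q=5, z=4: events B2->E, B1->F, B4->F; outcomes B1=F, B2=E, B4=F
input #7, q=12, z=13: events B2->S, B1->F, B4->F; outcomes B1=F, B2=S, B4=F
input #8, q=7, z=5: events B2->E, B1->F, B4->F; outcomes B1=F, B2=E, B4=F
union over all inputs: B1=T, B1=F, B2=S, B2=E, B3=T, B4=T, B4=F (7 outcomes)
no size-1 subset reaches all 7 outcomes (best union: 4/7)
inputs {2, 4} (size 2) cover everything; no size-2 subset with a lexicographically smaller index list covers all 7
Answer: 2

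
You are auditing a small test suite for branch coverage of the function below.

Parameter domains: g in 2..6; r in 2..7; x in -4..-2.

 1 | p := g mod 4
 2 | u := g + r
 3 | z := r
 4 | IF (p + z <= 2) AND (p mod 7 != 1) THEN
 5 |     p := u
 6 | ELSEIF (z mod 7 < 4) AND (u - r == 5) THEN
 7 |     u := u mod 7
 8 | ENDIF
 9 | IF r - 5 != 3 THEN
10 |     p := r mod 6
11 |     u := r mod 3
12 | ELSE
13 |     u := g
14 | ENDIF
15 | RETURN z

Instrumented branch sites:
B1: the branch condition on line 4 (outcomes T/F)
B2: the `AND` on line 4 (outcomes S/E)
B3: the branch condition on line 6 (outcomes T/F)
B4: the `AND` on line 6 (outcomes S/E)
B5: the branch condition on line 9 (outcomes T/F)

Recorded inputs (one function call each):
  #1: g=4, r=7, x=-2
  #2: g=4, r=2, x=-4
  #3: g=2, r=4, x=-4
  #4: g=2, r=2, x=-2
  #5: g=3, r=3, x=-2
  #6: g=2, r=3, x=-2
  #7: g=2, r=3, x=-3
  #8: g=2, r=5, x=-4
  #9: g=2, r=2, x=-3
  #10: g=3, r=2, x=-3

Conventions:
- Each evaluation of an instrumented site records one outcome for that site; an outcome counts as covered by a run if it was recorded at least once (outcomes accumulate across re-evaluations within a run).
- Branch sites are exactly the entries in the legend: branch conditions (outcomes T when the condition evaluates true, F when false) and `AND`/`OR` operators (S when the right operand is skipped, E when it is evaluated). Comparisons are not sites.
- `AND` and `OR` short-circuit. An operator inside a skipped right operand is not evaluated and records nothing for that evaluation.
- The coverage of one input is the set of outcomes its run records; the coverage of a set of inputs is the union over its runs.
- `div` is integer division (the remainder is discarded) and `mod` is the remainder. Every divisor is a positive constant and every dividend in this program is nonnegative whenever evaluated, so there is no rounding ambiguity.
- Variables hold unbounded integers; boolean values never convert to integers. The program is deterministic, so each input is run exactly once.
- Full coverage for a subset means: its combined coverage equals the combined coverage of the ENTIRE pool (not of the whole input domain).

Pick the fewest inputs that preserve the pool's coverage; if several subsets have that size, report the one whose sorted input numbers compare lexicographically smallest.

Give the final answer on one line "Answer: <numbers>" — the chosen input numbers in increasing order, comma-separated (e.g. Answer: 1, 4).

run #1 (g=4, r=7, x=-2) runs B2->S, B1->F, B4->E, B3->F, B5->T; records B1=F, B2=S, B3=F, B4=E, B5=T
run #2 (g=4, r=2, x=-4) runs B2->E, B1->T, B5->T; records B1=T, B2=E, B5=T
run #3 (g=2, r=4, x=-4) runs B2->S, B1->F, B4->S, B3->F, B5->T; records B1=F, B2=S, B3=F, B4=S, B5=T
run #4 (g=2, r=2, x=-2) runs B2->S, B1->F, B4->E, B3->F, B5->T; records B1=F, B2=S, B3=F, B4=E, B5=T
run #5 (g=3, r=3, x=-2) runs B2->S, B1->F, B4->E, B3->F, B5->T; records B1=F, B2=S, B3=F, B4=E, B5=T
run #6 (g=2, r=3, x=-2) runs B2->S, B1->F, B4->E, B3->F, B5->T; records B1=F, B2=S, B3=F, B4=E, B5=T
run #7 (g=2, r=3, x=-3) runs B2->S, B1->F, B4->E, B3->F, B5->T; records B1=F, B2=S, B3=F, B4=E, B5=T
run #8 (g=2, r=5, x=-4) runs B2->S, B1->F, B4->S, B3->F, B5->T; records B1=F, B2=S, B3=F, B4=S, B5=T
run #9 (g=2, r=2, x=-3) runs B2->S, B1->F, B4->E, B3->F, B5->T; records B1=F, B2=S, B3=F, B4=E, B5=T
run #10 (g=3, r=2, x=-3) runs B2->S, B1->F, B4->E, B3->F, B5->T; records B1=F, B2=S, B3=F, B4=E, B5=T
union over all inputs: B1=T, B1=F, B2=S, B2=E, B3=F, B4=S, B4=E, B5=T (8 outcomes)
no size-1 subset reaches all 8 outcomes (best union: 5/8)
no size-2 subset reaches all 8 outcomes (best union: 7/8)
at size 3, {1, 2, 3} reaches all 8 outcomes; every lexicographically earlier size-3 subset fails

Answer: 1, 2, 3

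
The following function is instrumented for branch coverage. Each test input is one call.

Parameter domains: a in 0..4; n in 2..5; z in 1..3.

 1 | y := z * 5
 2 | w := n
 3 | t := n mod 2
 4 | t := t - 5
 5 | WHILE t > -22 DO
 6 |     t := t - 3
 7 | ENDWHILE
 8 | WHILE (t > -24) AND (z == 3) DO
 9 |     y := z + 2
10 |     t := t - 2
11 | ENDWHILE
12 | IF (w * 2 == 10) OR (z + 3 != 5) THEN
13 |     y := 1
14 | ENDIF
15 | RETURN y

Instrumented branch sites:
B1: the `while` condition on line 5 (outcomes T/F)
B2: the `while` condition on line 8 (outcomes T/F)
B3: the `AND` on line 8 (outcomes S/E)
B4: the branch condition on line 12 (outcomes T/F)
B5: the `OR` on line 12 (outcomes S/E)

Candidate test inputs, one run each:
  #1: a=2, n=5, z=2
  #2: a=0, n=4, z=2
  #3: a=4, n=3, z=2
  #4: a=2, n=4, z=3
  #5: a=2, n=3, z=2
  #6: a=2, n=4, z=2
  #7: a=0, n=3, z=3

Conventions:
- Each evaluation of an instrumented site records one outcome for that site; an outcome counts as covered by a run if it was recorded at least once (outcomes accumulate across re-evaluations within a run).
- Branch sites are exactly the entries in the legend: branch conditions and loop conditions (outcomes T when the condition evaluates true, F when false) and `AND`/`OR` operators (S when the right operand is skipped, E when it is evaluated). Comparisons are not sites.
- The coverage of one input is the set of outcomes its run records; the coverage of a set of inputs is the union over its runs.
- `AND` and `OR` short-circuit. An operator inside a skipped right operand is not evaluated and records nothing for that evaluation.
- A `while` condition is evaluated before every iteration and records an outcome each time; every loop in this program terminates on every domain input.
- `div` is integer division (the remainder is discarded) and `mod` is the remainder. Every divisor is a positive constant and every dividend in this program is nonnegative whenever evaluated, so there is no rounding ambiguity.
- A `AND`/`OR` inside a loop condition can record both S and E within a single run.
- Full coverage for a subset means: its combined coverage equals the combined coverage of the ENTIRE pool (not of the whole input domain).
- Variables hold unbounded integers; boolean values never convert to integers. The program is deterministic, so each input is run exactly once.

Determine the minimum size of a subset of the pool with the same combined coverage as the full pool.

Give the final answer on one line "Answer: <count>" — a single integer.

input #1 (a=2, n=5, z=2): covers B1=T, B1=F, B2=F, B3=E, B4=T, B5=S
input #2 (a=0, n=4, z=2): covers B1=T, B1=F, B2=F, B3=E, B4=F, B5=E
input #3 (a=4, n=3, z=2): covers B1=T, B1=F, B2=F, B3=E, B4=F, B5=E
input #4 (a=2, n=4, z=3): covers B1=T, B1=F, B2=T, B2=F, B3=S, B3=E, B4=T, B5=E
input #5 (a=2, n=3, z=2): covers B1=T, B1=F, B2=F, B3=E, B4=F, B5=E
input #6 (a=2, n=4, z=2): covers B1=T, B1=F, B2=F, B3=E, B4=F, B5=E
input #7 (a=0, n=3, z=3): covers B1=T, B1=F, B2=T, B2=F, B3=S, B3=E, B4=T, B5=E
the full pool covers 10 outcomes: B1=T, B1=F, B2=T, B2=F, B3=S, B3=E, B4=T, B4=F, B5=S, B5=E
size 1 is not enough: best union over all size-1 subsets is 8/10
size 2 is not enough: best union over all size-2 subsets is 9/10
the canonical winner is {1, 2, 4}: size 3, full 10-outcome coverage, earliest index list among size-3 covers

Answer: 3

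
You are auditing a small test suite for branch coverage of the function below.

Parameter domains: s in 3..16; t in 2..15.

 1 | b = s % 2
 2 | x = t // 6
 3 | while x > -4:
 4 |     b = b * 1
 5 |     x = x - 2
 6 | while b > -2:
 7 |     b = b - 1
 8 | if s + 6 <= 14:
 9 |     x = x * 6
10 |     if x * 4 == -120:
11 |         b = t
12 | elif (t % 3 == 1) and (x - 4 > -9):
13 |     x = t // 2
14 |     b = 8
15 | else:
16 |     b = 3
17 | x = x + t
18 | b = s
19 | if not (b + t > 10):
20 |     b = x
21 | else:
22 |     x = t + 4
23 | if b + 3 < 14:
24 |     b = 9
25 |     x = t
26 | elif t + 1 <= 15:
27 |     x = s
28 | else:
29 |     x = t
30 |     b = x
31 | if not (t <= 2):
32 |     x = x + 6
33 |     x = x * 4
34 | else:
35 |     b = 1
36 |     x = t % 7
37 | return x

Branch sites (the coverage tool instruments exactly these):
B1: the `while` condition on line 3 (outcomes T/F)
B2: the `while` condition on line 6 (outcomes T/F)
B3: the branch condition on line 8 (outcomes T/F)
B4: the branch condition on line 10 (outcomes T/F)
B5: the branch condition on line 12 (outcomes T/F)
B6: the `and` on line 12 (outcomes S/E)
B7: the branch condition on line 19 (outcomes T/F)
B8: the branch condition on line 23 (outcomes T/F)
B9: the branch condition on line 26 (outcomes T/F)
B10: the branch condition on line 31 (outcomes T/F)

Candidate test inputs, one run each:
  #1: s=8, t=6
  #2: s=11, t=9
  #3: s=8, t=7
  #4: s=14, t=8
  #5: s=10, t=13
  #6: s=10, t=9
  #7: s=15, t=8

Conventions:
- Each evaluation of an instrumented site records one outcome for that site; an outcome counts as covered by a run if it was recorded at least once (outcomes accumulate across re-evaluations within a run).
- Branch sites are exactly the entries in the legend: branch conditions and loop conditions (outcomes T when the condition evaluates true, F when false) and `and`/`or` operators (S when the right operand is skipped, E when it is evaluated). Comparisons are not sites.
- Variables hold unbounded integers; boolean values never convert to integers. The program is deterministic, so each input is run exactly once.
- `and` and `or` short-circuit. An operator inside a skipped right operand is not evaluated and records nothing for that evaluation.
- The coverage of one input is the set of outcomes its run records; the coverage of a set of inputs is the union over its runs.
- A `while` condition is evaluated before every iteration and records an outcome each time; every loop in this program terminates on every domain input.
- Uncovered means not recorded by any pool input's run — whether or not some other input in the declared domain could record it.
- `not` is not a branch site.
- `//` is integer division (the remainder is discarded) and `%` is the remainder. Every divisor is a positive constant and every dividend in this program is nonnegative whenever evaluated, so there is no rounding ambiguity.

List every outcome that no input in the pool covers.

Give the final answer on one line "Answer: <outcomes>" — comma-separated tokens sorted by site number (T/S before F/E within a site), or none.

#1 (s=8, t=6) -> B1->T, B1->T, B1->T, B1->F, B2->T, B2->T, B2->F, B3->T, B4->T, B7->F, B8->T, B10->T; covered: B1=T, B1=F, B2=T, B2=F, B3=T, B4=T, B7=F, B8=T, B10=T
#2 (s=11, t=9) -> B1->T, B1->T, B1->T, B1->F, B2->T, B2->T, B2->T, B2->F, B3->F, B6->S, B5->F, B7->F, B8->F, B9->T, ...; covered: B1=T, B1=F, B2=T, B2=F, B3=F, B5=F, B6=S, B7=F, B8=F, B9=T, B10=T
#3 (s=8, t=7) -> B1->T, B1->T, B1->T, B1->F, B2->T, B2->T, B2->F, B3->T, B4->T, B7->F, B8->T, B10->T; covered: B1=T, B1=F, B2=T, B2=F, B3=T, B4=T, B7=F, B8=T, B10=T
#4 (s=14, t=8) -> B1->T, B1->T, B1->T, B1->F, B2->T, B2->T, B2->F, B3->F, B6->S, B5->F, B7->F, B8->F, B9->T, B10->T; covered: B1=T, B1=F, B2=T, B2=F, B3=F, B5=F, B6=S, B7=F, B8=F, B9=T, B10=T
#5 (s=10, t=13) -> B1->T, B1->T, B1->T, B1->F, B2->T, B2->T, B2->F, B3->F, B6->E, B5->T, B7->F, B8->T, B10->T; covered: B1=T, B1=F, B2=T, B2=F, B3=F, B5=T, B6=E, B7=F, B8=T, B10=T
#6 (s=10, t=9) -> B1->T, B1->T, B1->T, B1->F, B2->T, B2->T, B2->F, B3->F, B6->S, B5->F, B7->F, B8->T, B10->T; covered: B1=T, B1=F, B2=T, B2=F, B3=F, B5=F, B6=S, B7=F, B8=T, B10=T
#7 (s=15, t=8) -> B1->T, B1->T, B1->T, B1->F, B2->T, B2->T, B2->T, B2->F, B3->F, B6->S, B5->F, B7->F, B8->F, B9->T, ...; covered: B1=T, B1=F, B2=T, B2=F, B3=F, B5=F, B6=S, B7=F, B8=F, B9=T, B10=T
union over the pool: B1=T, B1=F, B2=T, B2=F, B3=T, B3=F, B4=T, B5=T, B5=F, B6=S, B6=E, B7=F, B8=T, B8=F, B9=T, B10=T
uncovered (4 of 20): B4=F, B7=T, B9=F, B10=F

Answer: B4=F, B7=T, B9=F, B10=F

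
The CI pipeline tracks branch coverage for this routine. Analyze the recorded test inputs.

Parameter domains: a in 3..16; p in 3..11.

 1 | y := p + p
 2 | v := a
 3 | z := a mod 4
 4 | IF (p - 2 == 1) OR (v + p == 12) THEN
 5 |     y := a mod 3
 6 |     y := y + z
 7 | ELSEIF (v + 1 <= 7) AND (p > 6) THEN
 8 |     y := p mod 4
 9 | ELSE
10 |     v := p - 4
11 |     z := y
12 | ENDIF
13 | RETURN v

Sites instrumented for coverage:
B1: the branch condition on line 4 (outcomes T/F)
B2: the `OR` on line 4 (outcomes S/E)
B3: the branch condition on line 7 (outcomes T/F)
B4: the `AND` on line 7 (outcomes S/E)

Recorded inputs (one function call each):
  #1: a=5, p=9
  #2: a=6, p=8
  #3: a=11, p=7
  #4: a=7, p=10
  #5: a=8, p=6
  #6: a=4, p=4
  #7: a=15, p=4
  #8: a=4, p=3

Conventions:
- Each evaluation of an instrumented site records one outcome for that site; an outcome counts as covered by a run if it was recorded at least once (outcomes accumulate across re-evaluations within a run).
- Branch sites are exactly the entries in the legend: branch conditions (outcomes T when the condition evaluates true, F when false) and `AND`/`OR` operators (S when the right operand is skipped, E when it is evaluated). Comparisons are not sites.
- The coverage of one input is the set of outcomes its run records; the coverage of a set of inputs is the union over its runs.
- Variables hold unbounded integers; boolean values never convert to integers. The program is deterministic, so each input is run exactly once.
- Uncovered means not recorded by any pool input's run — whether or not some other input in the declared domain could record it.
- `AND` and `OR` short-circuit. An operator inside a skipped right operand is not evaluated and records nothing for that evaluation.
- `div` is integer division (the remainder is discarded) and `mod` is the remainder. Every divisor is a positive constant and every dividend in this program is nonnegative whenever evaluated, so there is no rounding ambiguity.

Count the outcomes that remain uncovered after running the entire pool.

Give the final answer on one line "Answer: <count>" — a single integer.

test 1 (a=5, p=9) fires B2->E, B1->F, B4->E, B3->T; hits B1=F, B2=E, B3=T, B4=E
test 2 (a=6, p=8) fires B2->E, B1->F, B4->E, B3->T; hits B1=F, B2=E, B3=T, B4=E
test 3 (a=11, p=7) fires B2->E, B1->F, B4->S, B3->F; hits B1=F, B2=E, B3=F, B4=S
test 4 (a=7, p=10) fires B2->E, B1->F, B4->S, B3->F; hits B1=F, B2=E, B3=F, B4=S
test 5 (a=8, p=6) fires B2->E, B1->F, B4->S, B3->F; hits B1=F, B2=E, B3=F, B4=S
test 6 (a=4, p=4) fires B2->E, B1->F, B4->E, B3->F; hits B1=F, B2=E, B3=F, B4=E
test 7 (a=15, p=4) fires B2->E, B1->F, B4->S, B3->F; hits B1=F, B2=E, B3=F, B4=S
test 8 (a=4, p=3) fires B2->S, B1->T; hits B1=T, B2=S
union over the pool: B1=T, B1=F, B2=S, B2=E, B3=T, B3=F, B4=S, B4=E
uncovered (0 of 8): none

Answer: 0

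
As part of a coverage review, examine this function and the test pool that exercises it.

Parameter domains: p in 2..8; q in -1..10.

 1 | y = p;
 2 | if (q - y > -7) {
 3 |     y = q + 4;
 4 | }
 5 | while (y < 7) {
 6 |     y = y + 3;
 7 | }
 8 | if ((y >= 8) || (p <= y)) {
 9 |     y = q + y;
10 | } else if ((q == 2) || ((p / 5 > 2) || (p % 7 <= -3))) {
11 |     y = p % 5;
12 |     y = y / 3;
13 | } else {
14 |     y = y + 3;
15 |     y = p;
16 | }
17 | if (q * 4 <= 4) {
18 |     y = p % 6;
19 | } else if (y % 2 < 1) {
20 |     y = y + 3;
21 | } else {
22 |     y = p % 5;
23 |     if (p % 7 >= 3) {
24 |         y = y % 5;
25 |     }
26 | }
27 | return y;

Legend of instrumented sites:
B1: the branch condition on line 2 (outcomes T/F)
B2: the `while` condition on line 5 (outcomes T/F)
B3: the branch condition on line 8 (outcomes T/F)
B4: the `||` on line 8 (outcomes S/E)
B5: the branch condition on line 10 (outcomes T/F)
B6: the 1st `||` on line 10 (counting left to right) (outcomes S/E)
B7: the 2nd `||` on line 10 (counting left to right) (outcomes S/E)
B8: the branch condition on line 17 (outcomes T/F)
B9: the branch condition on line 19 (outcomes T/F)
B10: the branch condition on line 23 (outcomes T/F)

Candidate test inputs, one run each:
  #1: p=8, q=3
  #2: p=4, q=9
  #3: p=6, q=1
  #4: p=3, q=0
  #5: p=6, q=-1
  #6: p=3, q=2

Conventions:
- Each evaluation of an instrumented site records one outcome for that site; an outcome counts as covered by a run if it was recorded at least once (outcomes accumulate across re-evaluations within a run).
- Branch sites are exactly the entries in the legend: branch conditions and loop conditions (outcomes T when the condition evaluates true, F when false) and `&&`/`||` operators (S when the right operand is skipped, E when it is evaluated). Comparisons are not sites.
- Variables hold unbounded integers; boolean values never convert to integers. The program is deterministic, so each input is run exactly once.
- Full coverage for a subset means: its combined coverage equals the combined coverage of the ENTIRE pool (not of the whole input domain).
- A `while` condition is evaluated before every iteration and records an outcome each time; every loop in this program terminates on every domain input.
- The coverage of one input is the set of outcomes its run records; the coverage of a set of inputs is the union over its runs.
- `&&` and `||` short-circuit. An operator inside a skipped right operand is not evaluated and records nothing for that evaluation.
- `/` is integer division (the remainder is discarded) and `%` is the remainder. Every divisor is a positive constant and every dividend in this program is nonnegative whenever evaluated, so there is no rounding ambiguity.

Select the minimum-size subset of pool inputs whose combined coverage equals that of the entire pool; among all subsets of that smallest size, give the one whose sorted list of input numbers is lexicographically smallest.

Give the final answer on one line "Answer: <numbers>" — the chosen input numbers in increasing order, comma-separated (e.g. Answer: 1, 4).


test 1 (p=8, q=3) fires B1->T, B2->F, B4->E, B3->F, B6->E, B7->E, B5->F, B8->F, B9->T; hits B1=T, B2=F, B3=F, B4=E, B5=F, B6=E, B7=E, B8=F, B9=T
test 2 (p=4, q=9) fires B1->T, B2->F, B4->S, B3->T, B8->F, B9->T; hits B1=T, B2=F, B3=T, B4=S, B8=F, B9=T
test 3 (p=6, q=1) fires B1->T, B2->T, B2->F, B4->S, B3->T, B8->T; hits B1=T, B2=T, B2=F, B3=T, B4=S, B8=T
test 4 (p=3, q=0) fires B1->T, B2->T, B2->F, B4->E, B3->T, B8->T; hits B1=T, B2=T, B2=F, B3=T, B4=E, B8=T
test 5 (p=6, q=-1) fires B1->F, B2->T, B2->F, B4->S, B3->T, B8->T; hits B1=F, B2=T, B2=F, B3=T, B4=S, B8=T
test 6 (p=3, q=2) fires B1->T, B2->T, B2->F, B4->S, B3->T, B8->F, B9->F, B10->T; hits B1=T, B2=T, B2=F, B3=T, B4=S, B8=F, B9=F, B10=T
pool-wide coverage (16 outcomes): B1=T, B1=F, B2=T, B2=F, B3=T, B3=F, B4=S, B4=E, B5=F, B6=E, B7=E, B8=T, B8=F, B9=T, B9=F, B10=T
no size-1 subset reaches all 16 outcomes (best union: 9/16)
no size-2 subset reaches all 16 outcomes (best union: 14/16)
size 3: inputs {1, 5, 6} cover all 16 outcomes, and no lexicographically smaller subset of this size does
Answer: 1, 5, 6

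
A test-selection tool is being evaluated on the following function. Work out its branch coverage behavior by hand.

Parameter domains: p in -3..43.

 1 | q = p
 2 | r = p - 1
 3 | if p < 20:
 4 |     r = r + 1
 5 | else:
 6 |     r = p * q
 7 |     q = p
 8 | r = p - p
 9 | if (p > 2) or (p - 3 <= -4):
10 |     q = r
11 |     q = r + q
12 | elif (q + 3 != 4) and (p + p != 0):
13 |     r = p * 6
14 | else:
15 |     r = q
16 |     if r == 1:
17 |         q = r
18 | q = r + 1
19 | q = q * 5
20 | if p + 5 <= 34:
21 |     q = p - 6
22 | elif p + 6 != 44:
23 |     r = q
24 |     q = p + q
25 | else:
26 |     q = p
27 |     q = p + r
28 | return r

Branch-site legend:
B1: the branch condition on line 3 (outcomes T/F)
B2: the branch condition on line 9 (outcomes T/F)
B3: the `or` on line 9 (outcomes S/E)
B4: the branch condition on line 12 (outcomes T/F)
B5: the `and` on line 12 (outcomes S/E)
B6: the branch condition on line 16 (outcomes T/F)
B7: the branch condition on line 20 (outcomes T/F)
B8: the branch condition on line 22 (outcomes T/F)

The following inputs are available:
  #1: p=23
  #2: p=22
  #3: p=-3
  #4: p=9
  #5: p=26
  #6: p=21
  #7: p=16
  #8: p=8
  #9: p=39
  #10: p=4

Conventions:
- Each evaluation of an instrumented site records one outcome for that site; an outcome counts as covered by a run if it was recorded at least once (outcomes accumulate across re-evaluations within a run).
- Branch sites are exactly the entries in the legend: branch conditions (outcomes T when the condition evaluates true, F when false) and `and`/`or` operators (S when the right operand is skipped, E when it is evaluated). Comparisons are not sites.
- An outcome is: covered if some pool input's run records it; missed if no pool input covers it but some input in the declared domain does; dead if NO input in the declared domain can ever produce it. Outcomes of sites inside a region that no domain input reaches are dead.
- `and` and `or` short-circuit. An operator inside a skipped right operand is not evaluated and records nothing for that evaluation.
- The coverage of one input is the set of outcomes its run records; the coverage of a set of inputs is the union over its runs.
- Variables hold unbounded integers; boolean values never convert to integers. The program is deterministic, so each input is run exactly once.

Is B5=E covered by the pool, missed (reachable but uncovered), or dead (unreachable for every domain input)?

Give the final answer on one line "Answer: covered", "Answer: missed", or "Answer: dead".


no pool input records B5=E
but domain input (p=0) does record it -> reachable, so missed
Answer: missed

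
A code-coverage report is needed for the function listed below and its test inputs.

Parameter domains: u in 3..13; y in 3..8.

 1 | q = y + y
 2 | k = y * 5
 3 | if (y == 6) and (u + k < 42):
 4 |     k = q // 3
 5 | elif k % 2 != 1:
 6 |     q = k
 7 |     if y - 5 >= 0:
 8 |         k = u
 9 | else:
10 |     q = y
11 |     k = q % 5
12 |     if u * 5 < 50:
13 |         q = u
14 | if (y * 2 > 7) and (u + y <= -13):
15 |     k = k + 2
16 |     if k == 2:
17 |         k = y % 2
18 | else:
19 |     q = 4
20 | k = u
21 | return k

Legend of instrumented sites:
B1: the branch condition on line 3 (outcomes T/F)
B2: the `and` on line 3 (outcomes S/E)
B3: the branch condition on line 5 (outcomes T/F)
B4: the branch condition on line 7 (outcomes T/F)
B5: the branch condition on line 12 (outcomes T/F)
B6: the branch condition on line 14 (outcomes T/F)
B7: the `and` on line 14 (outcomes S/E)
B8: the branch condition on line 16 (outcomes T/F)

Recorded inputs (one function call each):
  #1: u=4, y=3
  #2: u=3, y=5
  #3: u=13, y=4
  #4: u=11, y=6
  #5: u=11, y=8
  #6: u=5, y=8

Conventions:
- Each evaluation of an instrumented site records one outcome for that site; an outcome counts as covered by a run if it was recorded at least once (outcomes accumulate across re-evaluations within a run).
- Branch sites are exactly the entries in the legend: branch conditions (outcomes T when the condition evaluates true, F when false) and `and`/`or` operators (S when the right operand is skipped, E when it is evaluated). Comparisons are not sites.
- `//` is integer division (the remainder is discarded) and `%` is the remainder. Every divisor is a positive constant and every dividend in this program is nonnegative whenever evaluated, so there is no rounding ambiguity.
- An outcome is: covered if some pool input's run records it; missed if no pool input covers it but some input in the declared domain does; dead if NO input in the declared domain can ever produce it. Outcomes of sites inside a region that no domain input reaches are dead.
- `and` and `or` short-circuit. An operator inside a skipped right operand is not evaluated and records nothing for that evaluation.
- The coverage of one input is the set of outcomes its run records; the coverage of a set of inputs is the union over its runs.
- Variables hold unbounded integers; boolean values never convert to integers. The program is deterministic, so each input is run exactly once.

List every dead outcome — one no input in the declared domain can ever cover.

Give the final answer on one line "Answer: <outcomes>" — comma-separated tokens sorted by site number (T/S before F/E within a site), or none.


running all 66 domain inputs and tallying outcomes:
  B6=T: no domain input ever produces it -> dead
  B8=T: no domain input ever produces it -> dead
  B8=F: no domain input ever produces it -> dead
  reachable outcomes have witnesses, e.g. B1=T (e.g. u=3, y=6), B1=F (e.g. u=3, y=3), B2=S (e.g. u=3, y=3), B2=E (e.g. u=3, y=6)
Answer: B6=T, B8=T, B8=F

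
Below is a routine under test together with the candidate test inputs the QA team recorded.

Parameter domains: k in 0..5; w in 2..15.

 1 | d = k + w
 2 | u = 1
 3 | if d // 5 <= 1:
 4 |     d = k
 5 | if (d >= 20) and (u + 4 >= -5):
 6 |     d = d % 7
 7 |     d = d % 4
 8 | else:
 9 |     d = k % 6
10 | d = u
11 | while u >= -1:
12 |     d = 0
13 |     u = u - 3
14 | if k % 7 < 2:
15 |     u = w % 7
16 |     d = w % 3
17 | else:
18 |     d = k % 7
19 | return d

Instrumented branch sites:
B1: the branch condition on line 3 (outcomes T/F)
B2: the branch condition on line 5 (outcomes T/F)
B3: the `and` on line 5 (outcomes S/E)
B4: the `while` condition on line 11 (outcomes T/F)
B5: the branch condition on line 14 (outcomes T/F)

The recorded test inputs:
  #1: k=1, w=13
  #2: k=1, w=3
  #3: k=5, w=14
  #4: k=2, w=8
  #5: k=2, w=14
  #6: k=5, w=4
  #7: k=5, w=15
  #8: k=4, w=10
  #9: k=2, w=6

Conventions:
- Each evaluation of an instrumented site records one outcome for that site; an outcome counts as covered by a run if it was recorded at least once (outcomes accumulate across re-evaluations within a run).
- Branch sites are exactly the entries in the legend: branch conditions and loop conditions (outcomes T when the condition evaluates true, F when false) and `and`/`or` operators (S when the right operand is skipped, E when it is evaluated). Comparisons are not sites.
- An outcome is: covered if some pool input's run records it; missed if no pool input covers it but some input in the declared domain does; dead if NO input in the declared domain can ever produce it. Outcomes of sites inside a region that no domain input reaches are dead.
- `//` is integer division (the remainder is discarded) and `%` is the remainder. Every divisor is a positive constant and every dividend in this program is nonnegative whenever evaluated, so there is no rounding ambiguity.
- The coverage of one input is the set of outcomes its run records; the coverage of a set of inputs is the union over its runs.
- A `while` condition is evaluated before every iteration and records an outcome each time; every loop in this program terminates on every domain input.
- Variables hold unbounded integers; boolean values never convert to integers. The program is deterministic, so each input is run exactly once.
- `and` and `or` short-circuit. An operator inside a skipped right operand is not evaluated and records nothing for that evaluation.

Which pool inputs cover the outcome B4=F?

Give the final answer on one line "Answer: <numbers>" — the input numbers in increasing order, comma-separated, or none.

input #1 (k=1, w=13): hits B4=F
input #2 (k=1, w=3): hits B4=F
input #3 (k=5, w=14): hits B4=F
input #4 (k=2, w=8): hits B4=F
input #5 (k=2, w=14): hits B4=F
input #6 (k=5, w=4): hits B4=F
input #7 (k=5, w=15): hits B4=F
input #8 (k=4, w=10): hits B4=F
input #9 (k=2, w=6): hits B4=F

Answer: 1, 2, 3, 4, 5, 6, 7, 8, 9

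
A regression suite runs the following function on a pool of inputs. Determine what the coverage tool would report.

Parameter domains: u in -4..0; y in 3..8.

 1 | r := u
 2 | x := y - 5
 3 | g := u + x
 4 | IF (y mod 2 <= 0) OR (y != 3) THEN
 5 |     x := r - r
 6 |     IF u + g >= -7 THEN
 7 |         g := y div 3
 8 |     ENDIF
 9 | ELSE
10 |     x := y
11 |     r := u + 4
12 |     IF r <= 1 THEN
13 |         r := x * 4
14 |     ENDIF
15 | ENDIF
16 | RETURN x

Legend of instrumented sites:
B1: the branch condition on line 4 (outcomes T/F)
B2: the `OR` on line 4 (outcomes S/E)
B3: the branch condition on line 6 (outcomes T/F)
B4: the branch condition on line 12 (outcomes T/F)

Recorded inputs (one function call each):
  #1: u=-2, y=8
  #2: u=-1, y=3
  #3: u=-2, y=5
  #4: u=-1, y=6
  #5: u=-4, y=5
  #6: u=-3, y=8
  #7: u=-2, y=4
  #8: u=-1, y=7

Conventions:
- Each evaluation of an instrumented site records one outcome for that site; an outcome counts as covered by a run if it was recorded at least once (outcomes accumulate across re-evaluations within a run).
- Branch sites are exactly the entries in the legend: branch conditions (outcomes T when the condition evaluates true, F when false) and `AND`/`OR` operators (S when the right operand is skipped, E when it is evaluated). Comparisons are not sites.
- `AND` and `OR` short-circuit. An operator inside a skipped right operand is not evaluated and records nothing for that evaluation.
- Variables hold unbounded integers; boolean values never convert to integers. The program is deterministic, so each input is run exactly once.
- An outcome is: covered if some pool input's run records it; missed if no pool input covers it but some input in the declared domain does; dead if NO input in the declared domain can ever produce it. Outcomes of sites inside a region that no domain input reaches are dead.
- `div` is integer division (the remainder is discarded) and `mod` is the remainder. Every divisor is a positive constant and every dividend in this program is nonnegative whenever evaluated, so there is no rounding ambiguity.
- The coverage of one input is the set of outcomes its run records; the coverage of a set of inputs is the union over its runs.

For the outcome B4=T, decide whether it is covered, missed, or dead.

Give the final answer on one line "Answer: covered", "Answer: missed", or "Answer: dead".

no pool input records B4=T
but domain input (u=-4, y=3) does record it -> reachable, so missed

Answer: missed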